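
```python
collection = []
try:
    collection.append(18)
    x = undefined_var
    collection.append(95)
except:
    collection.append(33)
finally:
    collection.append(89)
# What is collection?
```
[18, 33, 89]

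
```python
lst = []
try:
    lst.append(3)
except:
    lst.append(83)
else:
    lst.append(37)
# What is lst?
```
[3, 37]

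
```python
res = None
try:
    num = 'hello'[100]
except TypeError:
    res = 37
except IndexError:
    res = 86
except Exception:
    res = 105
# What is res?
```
86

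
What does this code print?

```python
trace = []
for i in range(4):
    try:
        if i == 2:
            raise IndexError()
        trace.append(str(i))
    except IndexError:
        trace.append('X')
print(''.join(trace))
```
01X3

Exception on i=2 caught, loop continues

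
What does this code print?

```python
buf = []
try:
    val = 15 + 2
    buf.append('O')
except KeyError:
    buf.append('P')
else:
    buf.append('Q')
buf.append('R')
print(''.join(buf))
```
OQR

else block runs when no exception occurs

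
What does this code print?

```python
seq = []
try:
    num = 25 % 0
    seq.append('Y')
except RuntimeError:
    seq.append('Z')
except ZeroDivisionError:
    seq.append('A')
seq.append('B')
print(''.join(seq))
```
AB

ZeroDivisionError is caught by its specific handler, not RuntimeError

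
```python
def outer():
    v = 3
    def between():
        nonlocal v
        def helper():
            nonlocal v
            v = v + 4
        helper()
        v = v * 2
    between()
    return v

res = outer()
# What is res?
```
14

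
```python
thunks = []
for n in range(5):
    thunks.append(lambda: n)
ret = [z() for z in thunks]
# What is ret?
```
[4, 4, 4, 4, 4]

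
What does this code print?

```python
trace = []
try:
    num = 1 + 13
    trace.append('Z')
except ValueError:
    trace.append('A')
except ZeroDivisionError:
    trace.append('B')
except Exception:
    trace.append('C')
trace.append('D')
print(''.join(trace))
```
ZD

No exception, try block completes normally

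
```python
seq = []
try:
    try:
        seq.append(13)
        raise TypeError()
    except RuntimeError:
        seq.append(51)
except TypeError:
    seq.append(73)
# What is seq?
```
[13, 73]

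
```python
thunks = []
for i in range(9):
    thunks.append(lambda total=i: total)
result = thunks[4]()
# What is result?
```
4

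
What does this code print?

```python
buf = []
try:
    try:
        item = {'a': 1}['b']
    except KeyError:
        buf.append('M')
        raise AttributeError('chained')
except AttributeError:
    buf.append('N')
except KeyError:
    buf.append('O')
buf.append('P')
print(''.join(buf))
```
MNP

AttributeError raised and caught, original KeyError not re-raised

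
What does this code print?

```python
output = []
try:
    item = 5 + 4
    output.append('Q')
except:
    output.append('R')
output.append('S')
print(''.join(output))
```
QS

No exception, try block completes normally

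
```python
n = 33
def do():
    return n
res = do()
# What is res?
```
33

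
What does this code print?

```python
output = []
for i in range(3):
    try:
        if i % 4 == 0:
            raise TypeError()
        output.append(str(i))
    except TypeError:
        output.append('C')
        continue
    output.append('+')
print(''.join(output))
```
C1+2+

continue in except skips rest of loop body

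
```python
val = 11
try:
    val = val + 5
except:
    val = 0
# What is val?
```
16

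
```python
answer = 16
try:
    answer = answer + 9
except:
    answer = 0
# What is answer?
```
25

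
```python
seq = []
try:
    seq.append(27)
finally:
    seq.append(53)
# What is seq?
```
[27, 53]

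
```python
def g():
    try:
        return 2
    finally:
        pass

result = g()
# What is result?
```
2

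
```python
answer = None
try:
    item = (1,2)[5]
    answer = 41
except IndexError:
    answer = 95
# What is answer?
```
95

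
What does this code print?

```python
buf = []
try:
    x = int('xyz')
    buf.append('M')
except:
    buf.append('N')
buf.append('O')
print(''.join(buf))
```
NO

Exception raised in try, caught by bare except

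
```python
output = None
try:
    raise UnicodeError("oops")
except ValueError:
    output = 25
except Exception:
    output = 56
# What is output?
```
25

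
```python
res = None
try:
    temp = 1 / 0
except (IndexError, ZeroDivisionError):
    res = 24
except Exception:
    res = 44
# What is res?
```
24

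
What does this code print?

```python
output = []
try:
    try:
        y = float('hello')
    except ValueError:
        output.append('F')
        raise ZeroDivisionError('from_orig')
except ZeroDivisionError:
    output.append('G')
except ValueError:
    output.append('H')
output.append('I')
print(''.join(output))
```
FGI

ZeroDivisionError raised and caught, original ValueError not re-raised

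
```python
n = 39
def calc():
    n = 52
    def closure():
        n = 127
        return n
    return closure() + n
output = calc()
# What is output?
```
179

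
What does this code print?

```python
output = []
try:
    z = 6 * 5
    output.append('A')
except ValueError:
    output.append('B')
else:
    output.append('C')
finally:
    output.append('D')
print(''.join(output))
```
ACD

else runs before finally when no exception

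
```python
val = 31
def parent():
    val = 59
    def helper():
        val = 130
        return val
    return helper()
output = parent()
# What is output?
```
130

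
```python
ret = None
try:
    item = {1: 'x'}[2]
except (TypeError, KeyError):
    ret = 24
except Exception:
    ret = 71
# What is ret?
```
24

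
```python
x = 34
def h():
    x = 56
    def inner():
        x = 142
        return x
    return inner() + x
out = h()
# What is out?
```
198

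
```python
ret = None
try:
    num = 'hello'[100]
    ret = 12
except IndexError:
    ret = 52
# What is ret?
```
52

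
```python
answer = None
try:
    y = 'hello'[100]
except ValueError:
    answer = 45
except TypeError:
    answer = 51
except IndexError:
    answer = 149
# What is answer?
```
149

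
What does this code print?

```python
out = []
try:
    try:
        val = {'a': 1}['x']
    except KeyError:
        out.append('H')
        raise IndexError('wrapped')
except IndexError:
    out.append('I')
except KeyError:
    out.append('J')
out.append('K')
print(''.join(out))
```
HIK

IndexError raised and caught, original KeyError not re-raised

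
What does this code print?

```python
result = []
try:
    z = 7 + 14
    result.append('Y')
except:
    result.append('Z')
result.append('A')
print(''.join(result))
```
YA

No exception, try block completes normally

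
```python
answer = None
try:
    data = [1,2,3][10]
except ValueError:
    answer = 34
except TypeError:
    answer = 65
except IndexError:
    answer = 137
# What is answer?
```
137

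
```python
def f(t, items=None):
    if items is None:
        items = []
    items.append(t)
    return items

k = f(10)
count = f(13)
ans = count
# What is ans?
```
[13]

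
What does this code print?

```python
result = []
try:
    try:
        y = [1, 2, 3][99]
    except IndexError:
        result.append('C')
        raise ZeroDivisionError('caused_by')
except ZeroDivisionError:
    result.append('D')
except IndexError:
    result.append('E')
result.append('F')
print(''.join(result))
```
CDF

ZeroDivisionError raised and caught, original IndexError not re-raised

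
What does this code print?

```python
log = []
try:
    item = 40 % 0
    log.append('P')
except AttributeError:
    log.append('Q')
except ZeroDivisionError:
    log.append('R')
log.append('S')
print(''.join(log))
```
RS

ZeroDivisionError is caught by its specific handler, not AttributeError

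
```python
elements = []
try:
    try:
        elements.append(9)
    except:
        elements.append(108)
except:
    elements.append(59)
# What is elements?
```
[9]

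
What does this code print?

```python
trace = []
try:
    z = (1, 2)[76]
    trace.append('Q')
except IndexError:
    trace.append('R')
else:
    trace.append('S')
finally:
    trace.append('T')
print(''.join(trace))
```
RT

Exception: except runs, else skipped, finally runs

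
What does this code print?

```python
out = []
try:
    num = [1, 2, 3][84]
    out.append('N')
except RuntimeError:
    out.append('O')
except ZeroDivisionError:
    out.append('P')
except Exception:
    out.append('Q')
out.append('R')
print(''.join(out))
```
QR

IndexError not specifically caught, falls to Exception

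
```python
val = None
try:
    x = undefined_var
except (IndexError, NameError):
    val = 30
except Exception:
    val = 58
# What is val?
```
30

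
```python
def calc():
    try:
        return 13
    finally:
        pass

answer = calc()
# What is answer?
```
13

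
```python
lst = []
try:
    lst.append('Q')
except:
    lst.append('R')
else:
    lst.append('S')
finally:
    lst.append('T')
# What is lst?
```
['Q', 'S', 'T']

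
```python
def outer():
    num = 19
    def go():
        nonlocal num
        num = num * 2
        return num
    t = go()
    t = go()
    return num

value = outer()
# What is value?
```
76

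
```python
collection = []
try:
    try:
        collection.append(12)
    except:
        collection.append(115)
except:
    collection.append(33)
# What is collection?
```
[12]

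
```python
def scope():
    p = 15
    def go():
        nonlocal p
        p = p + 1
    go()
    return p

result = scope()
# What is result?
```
16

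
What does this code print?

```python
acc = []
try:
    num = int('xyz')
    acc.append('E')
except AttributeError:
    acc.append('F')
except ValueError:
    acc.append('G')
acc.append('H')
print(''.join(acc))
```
GH

ValueError is caught by its specific handler, not AttributeError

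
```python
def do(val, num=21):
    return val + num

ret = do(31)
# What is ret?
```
52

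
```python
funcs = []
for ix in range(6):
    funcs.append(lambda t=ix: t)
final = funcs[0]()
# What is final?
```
0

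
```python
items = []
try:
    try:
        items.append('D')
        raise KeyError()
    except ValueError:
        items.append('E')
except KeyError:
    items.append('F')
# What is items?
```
['D', 'F']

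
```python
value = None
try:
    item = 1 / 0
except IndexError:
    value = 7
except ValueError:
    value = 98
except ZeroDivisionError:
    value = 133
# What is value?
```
133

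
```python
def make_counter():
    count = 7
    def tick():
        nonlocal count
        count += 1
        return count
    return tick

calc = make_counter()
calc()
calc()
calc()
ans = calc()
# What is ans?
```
11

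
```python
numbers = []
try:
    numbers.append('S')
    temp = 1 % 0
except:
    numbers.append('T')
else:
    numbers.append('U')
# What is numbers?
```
['S', 'T']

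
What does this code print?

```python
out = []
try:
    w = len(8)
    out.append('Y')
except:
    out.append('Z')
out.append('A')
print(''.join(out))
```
ZA

Exception raised in try, caught by bare except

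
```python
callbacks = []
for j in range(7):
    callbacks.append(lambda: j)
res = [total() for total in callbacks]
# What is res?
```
[6, 6, 6, 6, 6, 6, 6]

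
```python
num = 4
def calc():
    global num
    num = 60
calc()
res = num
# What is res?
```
60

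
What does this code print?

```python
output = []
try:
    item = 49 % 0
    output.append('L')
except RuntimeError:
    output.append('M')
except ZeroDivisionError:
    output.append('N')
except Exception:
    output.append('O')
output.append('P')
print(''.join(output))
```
NP

ZeroDivisionError matches before generic Exception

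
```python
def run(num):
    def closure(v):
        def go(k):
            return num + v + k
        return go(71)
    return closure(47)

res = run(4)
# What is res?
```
122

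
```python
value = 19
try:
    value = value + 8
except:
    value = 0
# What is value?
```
27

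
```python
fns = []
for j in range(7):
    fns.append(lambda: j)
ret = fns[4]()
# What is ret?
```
6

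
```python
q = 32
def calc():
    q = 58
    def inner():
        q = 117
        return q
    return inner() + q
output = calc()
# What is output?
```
175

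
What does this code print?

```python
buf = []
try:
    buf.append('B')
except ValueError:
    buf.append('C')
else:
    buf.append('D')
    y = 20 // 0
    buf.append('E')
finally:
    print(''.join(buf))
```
BD

Try succeeds, else appends 'D', ZeroDivisionError in else is uncaught, finally prints before exception propagates ('E' never appended)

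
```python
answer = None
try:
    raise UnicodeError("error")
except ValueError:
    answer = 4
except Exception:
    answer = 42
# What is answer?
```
4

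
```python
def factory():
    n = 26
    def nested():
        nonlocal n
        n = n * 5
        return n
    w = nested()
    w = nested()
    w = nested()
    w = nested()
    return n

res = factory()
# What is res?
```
16250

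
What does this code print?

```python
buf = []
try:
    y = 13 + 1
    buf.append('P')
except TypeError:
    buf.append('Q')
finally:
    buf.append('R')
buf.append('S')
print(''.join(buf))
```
PRS

finally runs after normal execution too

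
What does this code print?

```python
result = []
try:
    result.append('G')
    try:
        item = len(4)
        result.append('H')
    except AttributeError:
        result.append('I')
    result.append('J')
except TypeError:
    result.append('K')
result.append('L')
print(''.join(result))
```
GKL

Inner handler doesn't match, propagates to outer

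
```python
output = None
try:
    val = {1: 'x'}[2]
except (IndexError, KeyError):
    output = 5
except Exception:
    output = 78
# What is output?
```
5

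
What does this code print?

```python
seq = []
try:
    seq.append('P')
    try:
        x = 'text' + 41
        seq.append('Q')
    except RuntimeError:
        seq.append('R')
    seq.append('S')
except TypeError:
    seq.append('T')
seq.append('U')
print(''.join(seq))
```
PTU

Inner handler doesn't match, propagates to outer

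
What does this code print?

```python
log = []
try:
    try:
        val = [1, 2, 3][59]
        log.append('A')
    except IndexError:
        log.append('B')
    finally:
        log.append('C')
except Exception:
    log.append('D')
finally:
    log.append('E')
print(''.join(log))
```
BCE

Both finally blocks run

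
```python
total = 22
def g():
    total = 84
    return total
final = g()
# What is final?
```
84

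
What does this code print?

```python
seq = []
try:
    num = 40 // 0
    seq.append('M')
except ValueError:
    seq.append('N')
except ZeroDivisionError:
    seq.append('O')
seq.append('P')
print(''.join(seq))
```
OP

ZeroDivisionError is caught by its specific handler, not ValueError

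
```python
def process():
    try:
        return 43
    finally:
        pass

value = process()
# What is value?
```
43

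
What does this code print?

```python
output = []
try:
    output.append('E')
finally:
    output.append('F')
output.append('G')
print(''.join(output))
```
EFG

try/finally without except, no exception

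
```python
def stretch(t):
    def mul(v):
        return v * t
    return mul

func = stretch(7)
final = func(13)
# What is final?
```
91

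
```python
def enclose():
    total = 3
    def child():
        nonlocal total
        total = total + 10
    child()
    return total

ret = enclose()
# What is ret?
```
13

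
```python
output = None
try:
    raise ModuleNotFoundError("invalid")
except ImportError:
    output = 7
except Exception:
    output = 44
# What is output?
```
7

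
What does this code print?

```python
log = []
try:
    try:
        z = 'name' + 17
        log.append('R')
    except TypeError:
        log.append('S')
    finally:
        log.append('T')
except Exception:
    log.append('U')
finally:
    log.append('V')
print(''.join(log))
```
STV

Both finally blocks run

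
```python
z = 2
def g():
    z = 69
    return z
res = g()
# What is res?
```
69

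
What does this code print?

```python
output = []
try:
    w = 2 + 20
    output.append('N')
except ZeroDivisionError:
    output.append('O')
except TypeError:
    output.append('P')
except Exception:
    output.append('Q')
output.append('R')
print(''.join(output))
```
NR

No exception, try block completes normally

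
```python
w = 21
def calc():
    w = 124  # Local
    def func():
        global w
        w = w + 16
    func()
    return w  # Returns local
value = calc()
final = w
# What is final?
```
37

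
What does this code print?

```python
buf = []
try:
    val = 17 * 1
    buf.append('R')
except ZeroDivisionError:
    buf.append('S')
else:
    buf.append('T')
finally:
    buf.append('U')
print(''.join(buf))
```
RTU

else runs before finally when no exception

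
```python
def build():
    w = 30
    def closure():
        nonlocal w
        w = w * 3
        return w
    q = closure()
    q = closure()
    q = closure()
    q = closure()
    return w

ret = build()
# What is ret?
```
2430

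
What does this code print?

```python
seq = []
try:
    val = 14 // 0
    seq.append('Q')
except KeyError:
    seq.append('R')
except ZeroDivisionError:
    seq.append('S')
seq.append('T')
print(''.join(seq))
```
ST

ZeroDivisionError is caught by its specific handler, not KeyError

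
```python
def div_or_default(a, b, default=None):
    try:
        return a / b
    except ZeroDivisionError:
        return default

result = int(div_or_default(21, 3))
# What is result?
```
7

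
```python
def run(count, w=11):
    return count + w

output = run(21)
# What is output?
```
32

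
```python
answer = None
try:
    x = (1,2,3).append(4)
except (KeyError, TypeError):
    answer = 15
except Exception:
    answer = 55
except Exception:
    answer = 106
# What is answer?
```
55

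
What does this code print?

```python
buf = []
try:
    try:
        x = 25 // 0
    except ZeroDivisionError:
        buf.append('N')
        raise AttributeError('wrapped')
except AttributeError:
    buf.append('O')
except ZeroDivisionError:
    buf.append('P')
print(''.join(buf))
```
NO

New AttributeError raised, caught by outer AttributeError handler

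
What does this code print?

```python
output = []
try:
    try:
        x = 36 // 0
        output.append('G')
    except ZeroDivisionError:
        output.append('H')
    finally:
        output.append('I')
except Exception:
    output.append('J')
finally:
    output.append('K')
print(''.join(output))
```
HIK

Both finally blocks run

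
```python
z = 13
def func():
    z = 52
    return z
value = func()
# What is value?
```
52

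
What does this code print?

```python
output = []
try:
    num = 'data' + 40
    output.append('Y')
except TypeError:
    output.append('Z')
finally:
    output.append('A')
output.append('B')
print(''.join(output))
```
ZAB

finally always runs, even after exception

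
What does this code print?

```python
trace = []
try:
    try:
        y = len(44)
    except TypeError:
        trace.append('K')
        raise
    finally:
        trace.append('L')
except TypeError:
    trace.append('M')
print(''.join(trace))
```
KLM

finally runs before re-raised exception propagates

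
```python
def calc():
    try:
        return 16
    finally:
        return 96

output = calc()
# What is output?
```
96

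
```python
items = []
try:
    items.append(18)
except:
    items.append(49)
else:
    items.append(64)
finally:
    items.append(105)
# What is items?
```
[18, 64, 105]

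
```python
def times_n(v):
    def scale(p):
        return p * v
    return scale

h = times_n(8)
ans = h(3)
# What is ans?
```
24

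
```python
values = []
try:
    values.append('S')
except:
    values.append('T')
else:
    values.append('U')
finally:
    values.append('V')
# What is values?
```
['S', 'U', 'V']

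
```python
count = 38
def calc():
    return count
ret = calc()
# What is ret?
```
38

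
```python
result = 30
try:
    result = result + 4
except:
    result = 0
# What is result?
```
34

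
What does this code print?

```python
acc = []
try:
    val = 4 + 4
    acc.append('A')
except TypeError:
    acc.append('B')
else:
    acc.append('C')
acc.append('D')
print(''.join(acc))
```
ACD

else block runs when no exception occurs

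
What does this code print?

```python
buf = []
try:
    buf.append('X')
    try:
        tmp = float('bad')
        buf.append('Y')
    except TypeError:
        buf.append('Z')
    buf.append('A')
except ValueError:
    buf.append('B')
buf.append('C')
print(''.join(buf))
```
XBC

Inner handler doesn't match, propagates to outer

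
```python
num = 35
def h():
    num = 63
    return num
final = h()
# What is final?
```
63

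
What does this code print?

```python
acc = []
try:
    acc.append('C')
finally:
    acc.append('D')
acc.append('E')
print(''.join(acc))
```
CDE

try/finally without except, no exception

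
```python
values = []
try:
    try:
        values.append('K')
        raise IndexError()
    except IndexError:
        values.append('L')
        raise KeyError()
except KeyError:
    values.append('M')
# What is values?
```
['K', 'L', 'M']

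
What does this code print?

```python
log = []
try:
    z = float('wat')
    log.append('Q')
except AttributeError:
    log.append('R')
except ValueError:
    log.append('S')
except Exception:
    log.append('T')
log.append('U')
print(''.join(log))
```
SU

ValueError matches before generic Exception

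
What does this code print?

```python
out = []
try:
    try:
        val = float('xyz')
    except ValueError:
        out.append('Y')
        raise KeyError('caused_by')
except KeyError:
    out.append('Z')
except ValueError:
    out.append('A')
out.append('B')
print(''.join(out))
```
YZB

KeyError raised and caught, original ValueError not re-raised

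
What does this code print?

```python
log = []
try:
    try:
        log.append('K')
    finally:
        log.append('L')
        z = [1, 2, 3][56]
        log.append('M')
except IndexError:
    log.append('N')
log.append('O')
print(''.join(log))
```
KLNO

Exception in inner finally caught by outer except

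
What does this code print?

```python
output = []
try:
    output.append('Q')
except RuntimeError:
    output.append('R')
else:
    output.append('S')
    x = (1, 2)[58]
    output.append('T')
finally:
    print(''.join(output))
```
QS

Try succeeds, else appends 'S', IndexError in else is uncaught, finally prints before exception propagates ('T' never appended)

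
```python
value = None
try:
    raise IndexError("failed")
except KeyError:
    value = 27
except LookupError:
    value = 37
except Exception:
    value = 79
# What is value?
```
37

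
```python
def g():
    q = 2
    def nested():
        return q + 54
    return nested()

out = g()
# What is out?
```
56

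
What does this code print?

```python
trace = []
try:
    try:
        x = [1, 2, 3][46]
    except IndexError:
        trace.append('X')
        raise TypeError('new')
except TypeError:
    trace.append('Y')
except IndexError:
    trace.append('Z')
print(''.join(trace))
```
XY

New TypeError raised, caught by outer TypeError handler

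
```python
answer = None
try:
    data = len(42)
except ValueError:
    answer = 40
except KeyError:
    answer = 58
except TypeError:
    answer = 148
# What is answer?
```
148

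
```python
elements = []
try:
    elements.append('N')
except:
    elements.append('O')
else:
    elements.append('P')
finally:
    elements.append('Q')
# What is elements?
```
['N', 'P', 'Q']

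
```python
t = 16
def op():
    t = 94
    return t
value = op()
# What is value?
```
94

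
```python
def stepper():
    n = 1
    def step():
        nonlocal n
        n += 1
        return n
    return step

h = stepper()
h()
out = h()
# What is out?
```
3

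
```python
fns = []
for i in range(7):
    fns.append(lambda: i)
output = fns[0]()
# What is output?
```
6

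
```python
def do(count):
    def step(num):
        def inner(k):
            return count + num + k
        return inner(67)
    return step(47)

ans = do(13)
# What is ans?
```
127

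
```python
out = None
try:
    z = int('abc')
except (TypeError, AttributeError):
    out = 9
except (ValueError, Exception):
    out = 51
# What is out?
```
51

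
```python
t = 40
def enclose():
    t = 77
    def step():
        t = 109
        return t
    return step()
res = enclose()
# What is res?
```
109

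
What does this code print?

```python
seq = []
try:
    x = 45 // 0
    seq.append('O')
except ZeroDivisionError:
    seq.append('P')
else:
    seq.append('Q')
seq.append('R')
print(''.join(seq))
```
PR

else block skipped when exception is caught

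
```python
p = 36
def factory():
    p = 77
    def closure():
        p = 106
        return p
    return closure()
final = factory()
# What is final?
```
106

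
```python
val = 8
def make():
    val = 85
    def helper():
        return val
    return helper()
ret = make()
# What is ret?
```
85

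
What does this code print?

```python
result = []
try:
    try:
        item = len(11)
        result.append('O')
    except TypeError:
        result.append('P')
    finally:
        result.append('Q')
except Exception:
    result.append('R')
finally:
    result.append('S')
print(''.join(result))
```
PQS

Both finally blocks run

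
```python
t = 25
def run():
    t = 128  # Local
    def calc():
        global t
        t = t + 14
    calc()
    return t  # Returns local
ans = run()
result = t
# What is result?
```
39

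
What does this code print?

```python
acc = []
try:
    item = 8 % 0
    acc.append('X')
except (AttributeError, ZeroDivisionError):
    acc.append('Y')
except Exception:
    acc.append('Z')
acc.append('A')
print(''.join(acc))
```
YA

ZeroDivisionError matches tuple containing it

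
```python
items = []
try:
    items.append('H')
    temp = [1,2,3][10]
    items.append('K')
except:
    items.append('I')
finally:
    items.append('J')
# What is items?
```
['H', 'I', 'J']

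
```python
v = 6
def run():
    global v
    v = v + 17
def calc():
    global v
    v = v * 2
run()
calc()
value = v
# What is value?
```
46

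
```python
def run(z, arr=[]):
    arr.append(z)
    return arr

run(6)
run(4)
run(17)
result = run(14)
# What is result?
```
[6, 4, 17, 14]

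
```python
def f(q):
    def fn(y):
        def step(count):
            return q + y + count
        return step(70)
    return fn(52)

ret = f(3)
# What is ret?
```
125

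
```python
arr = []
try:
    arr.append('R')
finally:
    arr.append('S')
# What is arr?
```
['R', 'S']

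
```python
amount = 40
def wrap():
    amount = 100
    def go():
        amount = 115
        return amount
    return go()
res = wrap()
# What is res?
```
115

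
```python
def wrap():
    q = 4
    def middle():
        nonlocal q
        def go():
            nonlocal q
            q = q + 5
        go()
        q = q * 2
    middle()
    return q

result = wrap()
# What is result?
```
18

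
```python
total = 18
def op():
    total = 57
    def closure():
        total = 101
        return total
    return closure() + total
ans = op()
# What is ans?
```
158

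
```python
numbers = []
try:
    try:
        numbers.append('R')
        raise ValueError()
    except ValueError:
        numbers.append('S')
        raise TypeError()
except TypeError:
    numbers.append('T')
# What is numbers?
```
['R', 'S', 'T']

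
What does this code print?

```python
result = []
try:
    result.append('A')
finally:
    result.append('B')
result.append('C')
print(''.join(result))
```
ABC

try/finally without except, no exception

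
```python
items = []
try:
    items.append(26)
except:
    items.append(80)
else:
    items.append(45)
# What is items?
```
[26, 45]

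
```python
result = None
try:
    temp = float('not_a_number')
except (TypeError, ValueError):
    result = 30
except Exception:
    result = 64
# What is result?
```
30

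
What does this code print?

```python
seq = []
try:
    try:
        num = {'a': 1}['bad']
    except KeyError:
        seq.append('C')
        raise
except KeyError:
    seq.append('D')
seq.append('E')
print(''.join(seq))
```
CDE

raise without argument re-raises current exception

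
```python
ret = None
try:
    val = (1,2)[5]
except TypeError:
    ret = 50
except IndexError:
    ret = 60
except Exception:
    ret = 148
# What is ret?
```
60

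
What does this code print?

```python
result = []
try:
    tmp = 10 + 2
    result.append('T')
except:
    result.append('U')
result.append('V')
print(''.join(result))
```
TV

No exception, try block completes normally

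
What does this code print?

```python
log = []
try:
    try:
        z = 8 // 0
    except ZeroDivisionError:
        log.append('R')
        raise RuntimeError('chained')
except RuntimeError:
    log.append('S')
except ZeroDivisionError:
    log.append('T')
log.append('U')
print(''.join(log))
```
RSU

RuntimeError raised and caught, original ZeroDivisionError not re-raised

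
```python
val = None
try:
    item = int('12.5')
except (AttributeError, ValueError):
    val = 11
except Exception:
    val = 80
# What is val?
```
11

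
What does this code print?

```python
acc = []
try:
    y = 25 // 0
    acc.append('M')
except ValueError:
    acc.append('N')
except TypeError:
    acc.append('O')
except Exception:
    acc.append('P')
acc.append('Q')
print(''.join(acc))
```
PQ

ZeroDivisionError not specifically caught, falls to Exception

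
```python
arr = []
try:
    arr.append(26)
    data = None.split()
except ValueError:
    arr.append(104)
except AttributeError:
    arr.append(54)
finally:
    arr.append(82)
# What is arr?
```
[26, 54, 82]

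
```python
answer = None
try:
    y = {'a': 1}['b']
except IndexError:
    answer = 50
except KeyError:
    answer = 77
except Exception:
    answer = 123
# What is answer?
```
77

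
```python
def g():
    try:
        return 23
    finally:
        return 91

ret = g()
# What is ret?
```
91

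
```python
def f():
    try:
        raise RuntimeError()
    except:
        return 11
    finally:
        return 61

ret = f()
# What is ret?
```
61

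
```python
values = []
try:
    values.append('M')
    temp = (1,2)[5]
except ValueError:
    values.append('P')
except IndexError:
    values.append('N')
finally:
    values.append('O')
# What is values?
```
['M', 'N', 'O']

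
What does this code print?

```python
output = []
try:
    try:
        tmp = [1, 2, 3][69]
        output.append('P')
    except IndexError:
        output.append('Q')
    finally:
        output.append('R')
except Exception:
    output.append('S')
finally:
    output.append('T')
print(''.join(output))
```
QRT

Both finally blocks run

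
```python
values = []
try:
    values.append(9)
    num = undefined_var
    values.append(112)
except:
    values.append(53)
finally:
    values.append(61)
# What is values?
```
[9, 53, 61]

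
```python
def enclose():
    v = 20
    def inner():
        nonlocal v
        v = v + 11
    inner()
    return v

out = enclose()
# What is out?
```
31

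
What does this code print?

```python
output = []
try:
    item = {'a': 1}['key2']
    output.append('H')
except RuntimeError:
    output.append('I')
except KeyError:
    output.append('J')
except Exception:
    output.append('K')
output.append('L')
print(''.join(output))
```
JL

KeyError matches before generic Exception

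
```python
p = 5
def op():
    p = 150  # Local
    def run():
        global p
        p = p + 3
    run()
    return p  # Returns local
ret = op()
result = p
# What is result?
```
8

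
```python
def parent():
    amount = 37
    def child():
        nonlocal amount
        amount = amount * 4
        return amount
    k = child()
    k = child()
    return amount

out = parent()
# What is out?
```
592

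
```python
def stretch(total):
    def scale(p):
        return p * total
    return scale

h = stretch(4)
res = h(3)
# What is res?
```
12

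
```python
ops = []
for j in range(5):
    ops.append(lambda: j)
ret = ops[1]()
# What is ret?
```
4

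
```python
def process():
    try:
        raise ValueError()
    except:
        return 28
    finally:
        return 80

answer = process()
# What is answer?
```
80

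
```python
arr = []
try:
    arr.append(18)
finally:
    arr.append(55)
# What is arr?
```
[18, 55]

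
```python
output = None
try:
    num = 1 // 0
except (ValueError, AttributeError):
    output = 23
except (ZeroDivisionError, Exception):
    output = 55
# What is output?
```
55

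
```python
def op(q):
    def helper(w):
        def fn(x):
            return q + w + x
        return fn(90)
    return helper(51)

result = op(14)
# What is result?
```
155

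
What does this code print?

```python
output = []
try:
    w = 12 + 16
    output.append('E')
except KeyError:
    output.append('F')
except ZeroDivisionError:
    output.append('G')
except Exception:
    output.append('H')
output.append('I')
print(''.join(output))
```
EI

No exception, try block completes normally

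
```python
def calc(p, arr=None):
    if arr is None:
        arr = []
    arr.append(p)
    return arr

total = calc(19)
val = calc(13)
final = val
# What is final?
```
[13]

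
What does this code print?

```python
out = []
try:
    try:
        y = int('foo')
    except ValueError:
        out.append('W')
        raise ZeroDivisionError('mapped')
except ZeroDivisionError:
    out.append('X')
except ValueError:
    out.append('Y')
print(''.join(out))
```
WX

New ZeroDivisionError raised, caught by outer ZeroDivisionError handler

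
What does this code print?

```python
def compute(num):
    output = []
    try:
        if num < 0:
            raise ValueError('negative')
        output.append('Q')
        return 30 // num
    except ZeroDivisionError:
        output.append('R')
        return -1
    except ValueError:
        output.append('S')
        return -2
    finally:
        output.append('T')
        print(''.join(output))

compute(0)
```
QRT

num=0 causes ZeroDivisionError, caught, finally prints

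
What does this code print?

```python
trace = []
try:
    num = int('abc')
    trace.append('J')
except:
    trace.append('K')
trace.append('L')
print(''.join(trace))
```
KL

Exception raised in try, caught by bare except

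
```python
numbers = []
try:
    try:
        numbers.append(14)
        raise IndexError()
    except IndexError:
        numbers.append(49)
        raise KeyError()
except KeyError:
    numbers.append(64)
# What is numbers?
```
[14, 49, 64]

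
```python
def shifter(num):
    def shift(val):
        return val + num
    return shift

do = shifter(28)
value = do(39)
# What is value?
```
67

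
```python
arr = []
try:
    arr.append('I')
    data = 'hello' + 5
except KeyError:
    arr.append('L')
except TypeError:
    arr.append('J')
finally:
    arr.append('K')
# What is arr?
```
['I', 'J', 'K']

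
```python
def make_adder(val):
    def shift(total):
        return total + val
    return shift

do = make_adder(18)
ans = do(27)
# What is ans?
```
45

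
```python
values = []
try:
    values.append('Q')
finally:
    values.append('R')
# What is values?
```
['Q', 'R']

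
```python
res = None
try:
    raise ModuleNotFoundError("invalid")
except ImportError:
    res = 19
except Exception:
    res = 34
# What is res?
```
19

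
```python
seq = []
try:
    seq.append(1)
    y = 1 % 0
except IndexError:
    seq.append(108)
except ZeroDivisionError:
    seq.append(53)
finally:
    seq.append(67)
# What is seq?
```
[1, 53, 67]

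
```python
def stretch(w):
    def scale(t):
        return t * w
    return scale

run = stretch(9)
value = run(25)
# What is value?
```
225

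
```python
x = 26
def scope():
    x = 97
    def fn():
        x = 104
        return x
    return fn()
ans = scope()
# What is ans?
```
104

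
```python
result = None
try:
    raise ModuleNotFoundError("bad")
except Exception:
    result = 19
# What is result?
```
19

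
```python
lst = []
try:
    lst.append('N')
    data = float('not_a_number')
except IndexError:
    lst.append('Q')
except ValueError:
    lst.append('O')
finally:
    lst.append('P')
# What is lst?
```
['N', 'O', 'P']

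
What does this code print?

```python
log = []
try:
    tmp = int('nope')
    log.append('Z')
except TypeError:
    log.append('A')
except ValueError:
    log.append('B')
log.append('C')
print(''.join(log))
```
BC

ValueError is caught by its specific handler, not TypeError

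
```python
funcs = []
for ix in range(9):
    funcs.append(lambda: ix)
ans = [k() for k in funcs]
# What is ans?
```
[8, 8, 8, 8, 8, 8, 8, 8, 8]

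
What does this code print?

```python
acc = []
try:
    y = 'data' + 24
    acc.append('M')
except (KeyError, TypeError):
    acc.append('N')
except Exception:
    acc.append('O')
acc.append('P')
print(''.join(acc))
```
NP

TypeError matches tuple containing it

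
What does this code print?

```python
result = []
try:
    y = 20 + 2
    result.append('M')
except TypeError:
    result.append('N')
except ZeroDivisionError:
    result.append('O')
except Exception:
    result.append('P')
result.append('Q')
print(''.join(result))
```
MQ

No exception, try block completes normally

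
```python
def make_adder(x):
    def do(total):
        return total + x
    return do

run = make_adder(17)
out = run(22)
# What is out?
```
39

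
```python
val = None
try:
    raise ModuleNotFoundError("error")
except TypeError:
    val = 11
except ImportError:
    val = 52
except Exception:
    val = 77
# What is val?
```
52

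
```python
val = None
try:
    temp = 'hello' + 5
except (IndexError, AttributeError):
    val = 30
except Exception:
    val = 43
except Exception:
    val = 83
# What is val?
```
43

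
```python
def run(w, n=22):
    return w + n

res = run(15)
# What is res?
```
37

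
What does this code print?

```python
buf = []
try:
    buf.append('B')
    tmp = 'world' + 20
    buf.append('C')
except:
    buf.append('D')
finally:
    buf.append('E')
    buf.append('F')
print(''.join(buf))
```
BDEF

Code before exception runs, then except, then all of finally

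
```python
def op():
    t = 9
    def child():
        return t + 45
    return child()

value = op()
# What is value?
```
54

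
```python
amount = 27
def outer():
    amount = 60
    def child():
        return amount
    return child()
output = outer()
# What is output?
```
60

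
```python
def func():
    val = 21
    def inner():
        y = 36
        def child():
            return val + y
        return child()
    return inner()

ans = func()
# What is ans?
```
57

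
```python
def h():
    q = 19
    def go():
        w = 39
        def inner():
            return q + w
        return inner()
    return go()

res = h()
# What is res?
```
58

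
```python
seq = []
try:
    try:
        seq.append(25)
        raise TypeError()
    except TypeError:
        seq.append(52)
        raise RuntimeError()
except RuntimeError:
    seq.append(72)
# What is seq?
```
[25, 52, 72]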